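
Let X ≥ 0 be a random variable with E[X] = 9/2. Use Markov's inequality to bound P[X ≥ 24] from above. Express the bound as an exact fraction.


μ = E[X] = 9/2, a = 24.
Markov: P[X ≥ 24] ≤ μ/a = (9/2)/24 = 3/16.
Numerically: ≈ 0.18750.
(Since a = 24 > μ = 4.50000, the bound 3/16 is < 1 and informative.)

P[X ≥ 24] ≤ 3/16 ≈ 0.18750.


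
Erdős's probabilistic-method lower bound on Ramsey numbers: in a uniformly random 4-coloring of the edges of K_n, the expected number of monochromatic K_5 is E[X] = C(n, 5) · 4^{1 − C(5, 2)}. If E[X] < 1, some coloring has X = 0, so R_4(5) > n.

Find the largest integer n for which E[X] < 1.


We need C(n, 5) · 4^{1 − 10} < 1, i.e. C(n, 5) < 4^{10 − 1} = 262144.
Check values of n near the boundary:
  n = 32: C(32, 5) = 201376; 201376 < 262144? YES
  n = 33: C(33, 5) = 237336; 237336 < 262144? YES
  n = 34: C(34, 5) = 278256; 278256 < 262144? NO
  n = 35: C(35, 5) = 324632; 324632 < 262144? NO
  n = 36: C(36, 5) = 376992; 376992 < 262144? NO
The largest n with C(n, 5) < 262144 is n = 33 (where E[X] = 29667/32768 ≈ 0.905). Hence R_4(5) > 33, i.e. R_4(5) ≥ 34.

Largest n = 33; hence R_4(5) > 33.


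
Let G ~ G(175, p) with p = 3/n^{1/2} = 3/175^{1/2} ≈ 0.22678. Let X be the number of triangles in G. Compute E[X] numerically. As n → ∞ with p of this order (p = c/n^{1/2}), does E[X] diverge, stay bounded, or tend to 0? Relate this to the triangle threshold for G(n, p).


Number of potential triangles: C(175, 3) = 877975.
Each occurs with probability p³ ≈ (0.22678)³ ≈ 1.1662904e-02.
By linearity: E[X] = C(175, 3)·p³ ≈ 877975 · 1.1662904e-02 ≈ 10239.73791.
Since α = 1/2 < 1, p = c/n^{1/2} ≫ 1/n is above the triangle threshold p ~ 1/n. Asymptotically E[X] ~ (c³/6)·n^{3(1−α)} = (3³/6)·n^{1.5} → ∞; triangles are abundant w.h.p.

E[X] ≈ 10239.73791; in regime p = Θ(1/n^{1/2}) E[X] diverges (above the triangle threshold p ~ 1/n).


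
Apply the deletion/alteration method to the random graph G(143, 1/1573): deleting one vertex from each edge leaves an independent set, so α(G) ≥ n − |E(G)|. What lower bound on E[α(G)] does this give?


E[|E(G)|] = C(143, 2)·p = 10153 · (1/1573) = 71/11.
E[α(G)] ≥ n − E[|E(G)|] = 143 − 71/11 = 1502/11.
Numerically: ≈ 136.545.
(This is only a lower bound; the true E[α(G)] may be larger.)

E[α(G)] ≥ 1502/11 ≈ 136.545.


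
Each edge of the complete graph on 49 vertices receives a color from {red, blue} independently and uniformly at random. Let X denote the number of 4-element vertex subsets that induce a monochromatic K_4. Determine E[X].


Let X = Σ_S X_S over the C(49, 4) = 211876 subsets S of size 4, where X_S = 1 if the K_4 on S is monochromatic.
For a fixed S, the K_4 on S has C(4, 2) = 6 edges. P[all 6 edges red] = (1/2)^6, and likewise for blue, so P[monochromatic] = 2·(1/2)^6 = 2^{1 − 6} = 1/32.
By linearity of expectation: E[X] = C(49, 4) · 2^{1 − 6} = 211876 · 1/32 = 52969/8.
Numerically: E[X] ≈ 6621.125000.

E[X] = C(49,4)·2^(1−C(4,2)) = 52969/8 ≈ 6621.125000.


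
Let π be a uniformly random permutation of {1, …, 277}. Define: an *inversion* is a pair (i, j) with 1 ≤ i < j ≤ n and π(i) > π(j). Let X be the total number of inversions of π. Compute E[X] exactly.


Write X = Σ X_I over the C(277, 2) = 38226 pairs i < j, with X_I the indicator of one inversion.
There are 38226 indicators.
For each fixed pair i < j, the values π(i) and π(j) are two distinct elements of {1, …, 277} in uniformly random order; by symmetry P[π(i) > π(j)] = 1/2.
By linearity: E[X] = 38226 · (1/2) = C(277, 2) · (1/2) = 38226/2 = 19113 ≈ 19113.000000.

E[X] = 19113 = 19113.000000.


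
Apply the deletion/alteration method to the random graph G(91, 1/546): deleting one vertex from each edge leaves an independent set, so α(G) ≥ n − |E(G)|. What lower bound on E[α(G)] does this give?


E[|E(G)|] = C(91, 2)·p = 4095 · (1/546) = 15/2.
E[α(G)] ≥ n − E[|E(G)|] = 91 − 15/2 = 167/2.
Numerically: ≈ 83.5000.
(This is only a lower bound; the true E[α(G)] may be larger.)

E[α(G)] ≥ 167/2 ≈ 83.5000.


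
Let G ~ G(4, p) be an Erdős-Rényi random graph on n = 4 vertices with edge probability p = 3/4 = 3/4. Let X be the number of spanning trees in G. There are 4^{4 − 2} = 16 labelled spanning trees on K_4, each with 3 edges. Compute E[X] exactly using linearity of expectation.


K_4 has 4^{4 − 2} = 16 labelled spanning trees.
For each such spanning tree H, let X_H = 1 if all 3 edges of H are present in G. Then P[X_H = 1] = p^{3} = (3/4)^{3} = 27/64.
By linearity of expectation: E[X] = Σ_H E[X_H] = 16 · p^{3} = 16 · 27/64 = 27/4.
Numerically: E[X] ≈ 6.75.

E[X] = 16 · (3/4)^{3} = 27/4 ≈ 6.75.


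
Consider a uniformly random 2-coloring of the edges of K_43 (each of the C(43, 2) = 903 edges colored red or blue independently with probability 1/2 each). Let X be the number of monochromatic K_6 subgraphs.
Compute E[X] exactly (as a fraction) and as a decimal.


Let X = Σ_S X_S over the C(43, 6) = 6096454 subsets S of size 6, where X_S = 1 if the K_6 on S is monochromatic.
For a fixed S, the K_6 on S has C(6, 2) = 15 edges. P[all 15 edges red] = (1/2)^15, and likewise for blue, so P[monochromatic] = 2·(1/2)^15 = 2^{1 − 15} = 1/16384.
By linearity: E[X] = C(43, 6) · 2^{1 − 15} = 6096454 · 1/16384 = 3048227/8192.
Numerically: E[X] ≈ 372.098.

E[X] = C(43,6)·2^(1−C(6,2)) = 3048227/8192 ≈ 372.098.


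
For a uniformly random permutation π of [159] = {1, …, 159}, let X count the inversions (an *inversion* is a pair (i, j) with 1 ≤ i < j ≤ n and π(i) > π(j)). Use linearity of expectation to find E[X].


Write X = Σ X_I over the C(159, 2) = 12561 pairs i < j, with X_I the indicator of one inversion.
There are 12561 indicators.
For each fixed pair i < j, the values π(i) and π(j) are two distinct elements of {1, …, 159} in uniformly random order; by symmetry P[π(i) > π(j)] = 1/2.
By linearity: E[X] = 12561 · (1/2) = C(159, 2) · (1/2) = 12561/2 = 12561/2 ≈ 6280.500.

E[X] = 12561/2 = 6280.500.


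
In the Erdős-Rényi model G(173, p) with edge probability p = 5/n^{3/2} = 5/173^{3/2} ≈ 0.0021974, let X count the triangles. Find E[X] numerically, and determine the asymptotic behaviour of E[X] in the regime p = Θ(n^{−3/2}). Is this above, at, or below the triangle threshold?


Number of potential triangles: C(173, 3) = 848046.
Each occurs with probability p³ ≈ (0.0021974)³ ≈ 1.0609686e-08.
By linearity: E[X] = C(173, 3)·p³ ≈ 848046 · 1.0609686e-08 ≈ 0.00900.
Since α = 3/2 > 1, p = c/n^{3/2} = o(1/n) is below the triangle threshold p ~ 1/n. Asymptotically E[X] ~ (c³/6)·n^{3(1−α)} = (5³/6)·n^{-1.5} → 0, so by Markov's inequality G has no triangles w.h.p.

E[X] ≈ 0.00900; in regime p = Θ(1/n^{3/2}) E[X] tends to 0 (below the triangle threshold p ~ 1/n).


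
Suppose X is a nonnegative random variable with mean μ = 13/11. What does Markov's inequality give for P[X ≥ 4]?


μ = E[X] = 13/11, a = 4.
Markov: P[X ≥ 4] ≤ μ/a = (13/11)/4 = 13/44.
Numerically: ≈ 0.2955.
(Since a = 4 > μ = 1.1818, the bound 13/44 is < 1 and informative.)

P[X ≥ 4] ≤ 13/44 ≈ 0.2955.


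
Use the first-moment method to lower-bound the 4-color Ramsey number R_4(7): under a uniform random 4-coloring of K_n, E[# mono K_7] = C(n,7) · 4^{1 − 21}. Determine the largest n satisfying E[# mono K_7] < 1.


We need C(n, 7) · 4^{1 − 21} < 1, i.e. C(n, 7) < 4^{21 − 1} = 1099511627776.
Check values of n near the boundary:
  n = 179: C(179, 7) = 1037437234460; 1037437234460 < 1099511627776? YES
  n = 180: C(180, 7) = 1079414463600; 1079414463600 < 1099511627776? YES
  n = 181: C(181, 7) = 1122839183400; 1122839183400 < 1099511627776? NO
The largest n with C(n, 7) < 1099511627776 is n = 180 (where E[X] = 67463403975/68719476736 ≈ 0.981722). Hence R_4(7) > 180, i.e. R_4(7) ≥ 181.

Largest n = 180; hence R_4(7) > 180.


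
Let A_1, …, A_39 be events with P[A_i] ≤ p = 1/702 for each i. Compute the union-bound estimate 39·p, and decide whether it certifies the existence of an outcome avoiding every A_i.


Union bound: P[∪_{i=1}^{39} A_i] ≤ Σ_i P[A_i] ≤ 39·p = 39·(1/702) = 1/18.
Numerically: 1/18 ≈ 0.056.
Is 1/18 < 1? YES.
Since P[∪ A_i] ≤ 1/18 < 1, the complement has P[∩ A_i^c] ≥ 1 − 1/18 = 17/18 > 0, so some outcome avoids every A_i.

39·p = 1/18 ≈ 0.056; existence CERTIFIED by the union bound.


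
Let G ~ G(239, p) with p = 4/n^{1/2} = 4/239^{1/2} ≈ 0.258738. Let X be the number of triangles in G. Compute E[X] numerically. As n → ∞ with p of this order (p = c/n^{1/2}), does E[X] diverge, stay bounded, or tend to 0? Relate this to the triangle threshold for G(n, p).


Number of potential triangles: C(239, 3) = 2246839.
Each occurs with probability p³ ≈ (0.258738)³ ≈ 1.73214053e-02.
By linearity: E[X] = C(239, 3)·p³ ≈ 2246839 · 1.73214053e-02 ≈ 38918.408853.
Since α = 1/2 < 1, p = c/n^{1/2} ≫ 1/n is above the triangle threshold p ~ 1/n. Asymptotically E[X] ~ (c³/6)·n^{3(1−α)} = (4³/6)·n^{1.5} → ∞; triangles are abundant w.h.p.

E[X] ≈ 38918.408853; in regime p = Θ(1/n^{1/2}) E[X] diverges (above the triangle threshold p ~ 1/n).


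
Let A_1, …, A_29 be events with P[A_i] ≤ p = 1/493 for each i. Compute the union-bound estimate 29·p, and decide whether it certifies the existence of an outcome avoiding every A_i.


Union bound: P[∪_{i=1}^{29} A_i] ≤ Σ_i P[A_i] ≤ 29·p = 29·(1/493) = 1/17.
Numerically: 1/17 ≈ 0.0588.
Is 1/17 < 1? YES.
Since P[∪ A_i] ≤ 1/17 < 1, the complement has P[∩ A_i^c] ≥ 1 − 1/17 = 16/17 > 0, so some outcome avoids every A_i.

29·p = 1/17 ≈ 0.0588; existence CERTIFIED by the union bound.


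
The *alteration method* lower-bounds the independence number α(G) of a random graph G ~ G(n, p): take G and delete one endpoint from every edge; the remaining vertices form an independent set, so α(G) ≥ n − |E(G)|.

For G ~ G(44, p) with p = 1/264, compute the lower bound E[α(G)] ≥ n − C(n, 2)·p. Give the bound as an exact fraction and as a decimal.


E[|E(G)|] = C(44, 2)·p = 946 · (1/264) = 43/12.
E[α(G)] ≥ n − E[|E(G)|] = 44 − 43/12 = 485/12.
Numerically: ≈ 40.417.
(This is only a lower bound; the true E[α(G)] may be larger.)

E[α(G)] ≥ 485/12 ≈ 40.417.


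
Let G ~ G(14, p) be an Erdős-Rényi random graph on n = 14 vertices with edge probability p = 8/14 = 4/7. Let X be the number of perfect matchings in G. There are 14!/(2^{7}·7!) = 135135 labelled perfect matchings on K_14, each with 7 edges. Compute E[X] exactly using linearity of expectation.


K_14 has 14!/(2^{7}·7!) = 135135 labelled perfect matchings.
For each such perfect matching H, let X_H = 1 if all 7 edges of H are present in G. Then P[X_H = 1] = p^{7} = (4/7)^{7} = 16384/823543.
Summing the indicators: E[X] = Σ_H E[X_H] = 135135 · p^{7} = 135135 · 16384/823543 = 316293120/117649.
Numerically: E[X] ≈ 2688.45.

E[X] = 135135 · (4/7)^{7} = 316293120/117649 ≈ 2688.45.


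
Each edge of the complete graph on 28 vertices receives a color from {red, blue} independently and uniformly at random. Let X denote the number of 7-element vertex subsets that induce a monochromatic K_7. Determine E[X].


Let X = Σ_S X_S over the C(28, 7) = 1184040 subsets S of size 7, where X_S = 1 if the K_7 on S is monochromatic.
For a fixed S, the K_7 on S has C(7, 2) = 21 edges. P[all 21 edges red] = (1/2)^21, and likewise for blue, so P[monochromatic] = 2·(1/2)^21 = 2^{1 − 21} = 1/1048576.
Summing: E[X] = C(28, 7) · 2^{1 − 21} = 1184040 · 1/1048576 = 148005/131072.
Numerically: E[X] ≈ 1.12919.

E[X] = C(28,7)·2^(1−C(7,2)) = 148005/131072 ≈ 1.12919.


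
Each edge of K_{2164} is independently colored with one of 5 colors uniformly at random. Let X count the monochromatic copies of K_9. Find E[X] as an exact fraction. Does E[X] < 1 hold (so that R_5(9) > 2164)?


E[X] = C(2164, 9) · 5^{1 − 36} = 2820446946663120530187432 · 5^{−35} = 2820446946663120530187432/2910383045673370361328125.
As a reduced fraction: E[X] = 2820446946663120530187432/2910383045673370361328125 ≈ 0.969098.
Is E[X] < 1? YES.
Since E[X] < 1, there exists a 5-coloring of K_{2164} with no monochromatic K_9; hence R_5(9) > 2164.

E[X] = 2820446946663120530187432/2910383045673370361328125 ≈ 0.969098; E[X] < 1, so R_5(9) > 2164.


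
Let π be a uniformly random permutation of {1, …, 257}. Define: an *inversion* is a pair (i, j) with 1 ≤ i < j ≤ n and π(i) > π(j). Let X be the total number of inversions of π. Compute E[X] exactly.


Write X = Σ X_I over the C(257, 2) = 32896 pairs i < j, with X_I the indicator of one inversion.
There are 32896 indicators.
For each fixed pair i < j, the values π(i) and π(j) are two distinct elements of {1, …, 257} in uniformly random order; by symmetry P[π(i) > π(j)] = 1/2.
By linearity: E[X] = 32896 · (1/2) = C(257, 2) · (1/2) = 32896/2 = 16448 ≈ 16448.0000.

E[X] = 16448 = 16448.0000.


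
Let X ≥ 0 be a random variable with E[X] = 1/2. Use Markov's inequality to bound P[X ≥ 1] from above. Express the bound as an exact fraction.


μ = E[X] = 1/2, a = 1.
Markov: P[X ≥ 1] ≤ μ/a = (1/2)/1 = 1/2.
Numerically: ≈ 0.50000.
(Since a = 1 > μ = 0.50000, the bound 1/2 is < 1 and informative.)

P[X ≥ 1] ≤ 1/2 ≈ 0.50000.


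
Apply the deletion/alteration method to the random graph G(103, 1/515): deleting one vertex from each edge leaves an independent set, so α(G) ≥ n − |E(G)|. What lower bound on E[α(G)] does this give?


E[|E(G)|] = C(103, 2)·p = 5253 · (1/515) = 51/5.
E[α(G)] ≥ n − E[|E(G)|] = 103 − 51/5 = 464/5.
Numerically: ≈ 92.800.
(This is only a lower bound; the true E[α(G)] may be larger.)

E[α(G)] ≥ 464/5 ≈ 92.800.


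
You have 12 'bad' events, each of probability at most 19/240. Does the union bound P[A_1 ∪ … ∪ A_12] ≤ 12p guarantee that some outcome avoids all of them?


Union bound: P[∪_{i=1}^{12} A_i] ≤ Σ_i P[A_i] ≤ 12·p = 12·(19/240) = 19/20.
Numerically: 19/20 ≈ 0.9500.
Is 19/20 < 1? YES.
Since P[∪ A_i] ≤ 19/20 < 1, the complement has P[∩ A_i^c] ≥ 1 − 19/20 = 1/20 > 0, so some outcome avoids every A_i.

12·p = 19/20 ≈ 0.9500; existence CERTIFIED by the union bound.


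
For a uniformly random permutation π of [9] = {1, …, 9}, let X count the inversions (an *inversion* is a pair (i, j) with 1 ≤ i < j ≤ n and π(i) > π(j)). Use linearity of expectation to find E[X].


Write X = Σ X_I over the C(9, 2) = 36 pairs i < j, with X_I the indicator of one inversion.
There are 36 indicators.
For each fixed pair i < j, the values π(i) and π(j) are two distinct elements of {1, …, 9} in uniformly random order; by symmetry P[π(i) > π(j)] = 1/2.
By linearity: E[X] = 36 · (1/2) = C(9, 2) · (1/2) = 36/2 = 18 ≈ 18.00000.

E[X] = 18 = 18.00000.


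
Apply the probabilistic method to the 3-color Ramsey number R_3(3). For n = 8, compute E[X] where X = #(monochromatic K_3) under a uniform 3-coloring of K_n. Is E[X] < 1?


E[X] = C(8, 3) · 3^{1 − 3} = 56 · 3^{−2} = 56/9.
As a reduced fraction: E[X] = 56/9 ≈ 6.22222.
Is E[X] < 1? NO.
Since E[X] ≥ 1, the first-moment bound is inconclusive at n = 8; it does NOT by itself certify R_3(3) > 8.

E[X] = 56/9 ≈ 6.22222; E[X] ≥ 1; first-moment method inconclusive here.


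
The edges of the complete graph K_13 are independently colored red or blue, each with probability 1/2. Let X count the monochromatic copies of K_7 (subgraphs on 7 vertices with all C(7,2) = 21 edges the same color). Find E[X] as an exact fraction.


Let X = Σ_S X_S over the C(13, 7) = 1716 subsets S of size 7, where X_S = 1 if the K_7 on S is monochromatic.
For a fixed S, the K_7 on S has C(7, 2) = 21 edges. P[all 21 edges red] = (1/2)^21, and likewise for blue, so P[monochromatic] = 2·(1/2)^21 = 2^{1 − 21} = 1/1048576.
Summing: E[X] = C(13, 7) · 2^{1 − 21} = 1716 · 1/1048576 = 429/262144.
Numerically: E[X] ≈ 0.0016.

E[X] = C(13,7)·2^(1−C(7,2)) = 429/262144 ≈ 0.0016.


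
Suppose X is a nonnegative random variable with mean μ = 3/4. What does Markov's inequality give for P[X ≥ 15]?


μ = E[X] = 3/4, a = 15.
Markov: P[X ≥ 15] ≤ μ/a = (3/4)/15 = 1/20.
Numerically: ≈ 0.050.
(Since a = 15 > μ = 0.750, the bound 1/20 is < 1 and informative.)

P[X ≥ 15] ≤ 1/20 ≈ 0.050.


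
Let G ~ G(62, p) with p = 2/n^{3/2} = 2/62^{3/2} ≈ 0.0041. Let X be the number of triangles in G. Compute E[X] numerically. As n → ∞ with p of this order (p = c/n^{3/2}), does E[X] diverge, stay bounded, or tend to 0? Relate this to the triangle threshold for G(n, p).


Number of potential triangles: C(62, 3) = 37820.
Each occurs with probability p³ ≈ (0.0041)³ ≈ 6.87587e-08.
By linearity: E[X] = C(62, 3)·p³ ≈ 37820 · 6.87587e-08 ≈ 0.003.
Since α = 3/2 > 1, p = c/n^{3/2} = o(1/n) is below the triangle threshold p ~ 1/n. Asymptotically E[X] ~ (c³/6)·n^{3(1−α)} = (2³/6)·n^{-1.5} → 0, so by Markov's inequality G has no triangles w.h.p.

E[X] ≈ 0.003; in regime p = Θ(1/n^{3/2}) E[X] tends to 0 (below the triangle threshold p ~ 1/n).


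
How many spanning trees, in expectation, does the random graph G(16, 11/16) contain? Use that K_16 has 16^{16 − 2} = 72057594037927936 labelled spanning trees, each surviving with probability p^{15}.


K_16 has 16^{16 − 2} = 72057594037927936 labelled spanning trees.
For each such spanning tree H, let X_H = 1 if all 15 edges of H are present in G. Then P[X_H = 1] = p^{15} = (11/16)^{15} = 4177248169415651/1152921504606846976.
By linearity of expectation: E[X] = Σ_H E[X_H] = 72057594037927936 · p^{15} = 72057594037927936 · 4177248169415651/1152921504606846976 = 4177248169415651/16.
Numerically: E[X] ≈ 2.6108e+14.

E[X] = 72057594037927936 · (11/16)^{15} = 4177248169415651/16 ≈ 2.6108e+14.


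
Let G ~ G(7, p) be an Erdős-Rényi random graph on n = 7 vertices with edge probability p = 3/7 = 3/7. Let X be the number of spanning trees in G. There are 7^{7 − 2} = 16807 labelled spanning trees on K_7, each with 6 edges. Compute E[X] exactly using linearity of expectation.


K_7 has 7^{7 − 2} = 16807 labelled spanning trees.
For each such spanning tree H, let X_H = 1 if all 6 edges of H are present in G. Then P[X_H = 1] = p^{6} = (3/7)^{6} = 729/117649.
Summing the indicators: E[X] = Σ_H E[X_H] = 16807 · p^{6} = 16807 · 729/117649 = 729/7.
Numerically: E[X] ≈ 104.1.

E[X] = 16807 · (3/7)^{6} = 729/7 ≈ 104.1.


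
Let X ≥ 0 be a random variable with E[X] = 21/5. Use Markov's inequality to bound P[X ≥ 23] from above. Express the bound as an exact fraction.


μ = E[X] = 21/5, a = 23.
Markov: P[X ≥ 23] ≤ μ/a = (21/5)/23 = 21/115.
Numerically: ≈ 0.183.
(Since a = 23 > μ = 4.200, the bound 21/115 is < 1 and informative.)

P[X ≥ 23] ≤ 21/115 ≈ 0.183.


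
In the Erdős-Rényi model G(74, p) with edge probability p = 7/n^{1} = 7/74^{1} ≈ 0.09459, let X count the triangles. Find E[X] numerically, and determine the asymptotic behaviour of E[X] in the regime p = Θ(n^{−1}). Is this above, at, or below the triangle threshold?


Number of potential triangles: C(74, 3) = 64824.
Each occurs with probability p³ ≈ (0.09459)³ ≈ 8.464454e-04.
By linearity: E[X] = C(74, 3)·p³ ≈ 64824 · 8.464454e-04 ≈ 54.8700.
Here α = 1, so p = 7/n is exactly at the triangle threshold p ~ 1/n. Asymptotically E[X] → c³/6 = 7³/6 = 343/6 ≈ 57.1667, a bounded constant. In this regime the triangle count is asymptotically Poisson(c³/6).

E[X] ≈ 54.8700; in regime p = Θ(1/n^{1}) E[X] stays bounded (at the triangle threshold p ~ 1/n).


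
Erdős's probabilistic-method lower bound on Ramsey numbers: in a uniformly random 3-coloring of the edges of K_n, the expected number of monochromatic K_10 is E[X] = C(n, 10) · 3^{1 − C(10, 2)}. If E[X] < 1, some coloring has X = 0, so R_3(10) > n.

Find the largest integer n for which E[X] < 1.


We need C(n, 10) · 3^{1 − 45} < 1, i.e. C(n, 10) < 3^{45 − 1} = 984770902183611232881.
Check values of n near the boundary:
  n = 569: C(569, 10) = 905357721286137524328; 905357721286137524328 < 984770902183611232881? YES
  n = 570: C(570, 10) = 921524823451961408691; 921524823451961408691 < 984770902183611232881? YES
  n = 571: C(571, 10) = 937951290893172842001; 937951290893172842001 < 984770902183611232881? YES
  n = 572: C(572, 10) = 954640815642161682606; 954640815642161682606 < 984770902183611232881? YES
  n = 573: C(573, 10) = 971597135635805762226; 971597135635805762226 < 984770902183611232881? YES
  n = 574: C(574, 10) = 988824035203816502691; 988824035203816502691 < 984770902183611232881? NO
  n = 575: C(575, 10) = 1006325345561406175305; 1006325345561406175305 < 984770902183611232881? NO
The largest n with C(n, 10) < 984770902183611232881 is n = 573 (where E[X] = 35985079097622435638/36472996377170786403 ≈ 0.987). Hence R_3(10) > 573, i.e. R_3(10) ≥ 574.

Largest n = 573; hence R_3(10) > 573.


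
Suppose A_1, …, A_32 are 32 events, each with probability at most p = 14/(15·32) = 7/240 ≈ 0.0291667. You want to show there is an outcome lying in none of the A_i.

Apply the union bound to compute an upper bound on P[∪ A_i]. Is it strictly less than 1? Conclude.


Union bound: P[∪_{i=1}^{32} A_i] ≤ Σ_i P[A_i] ≤ 32·p = 32·(7/240) = 14/15.
Numerically: 14/15 ≈ 0.9333333.
Is 14/15 < 1? YES.
Since P[∪ A_i] ≤ 14/15 < 1, the complement has P[∩ A_i^c] ≥ 1 − 14/15 = 1/15 > 0, so some outcome avoids every A_i.

32·p = 14/15 ≈ 0.9333333; existence CERTIFIED by the union bound.


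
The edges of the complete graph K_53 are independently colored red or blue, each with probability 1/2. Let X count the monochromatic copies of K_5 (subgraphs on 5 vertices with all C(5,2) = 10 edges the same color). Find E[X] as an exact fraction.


Let X = Σ_S X_S over the C(53, 5) = 2869685 subsets S of size 5, where X_S = 1 if the K_5 on S is monochromatic.
For a fixed S, the K_5 on S has C(5, 2) = 10 edges. P[all 10 edges red] = (1/2)^10, and likewise for blue, so P[monochromatic] = 2·(1/2)^10 = 2^{1 − 10} = 1/512.
Summing: E[X] = C(53, 5) · 2^{1 − 10} = 2869685 · 1/512 = 2869685/512.
Numerically: E[X] ≈ 5604.8535.

E[X] = C(53,5)·2^(1−C(5,2)) = 2869685/512 ≈ 5604.8535.


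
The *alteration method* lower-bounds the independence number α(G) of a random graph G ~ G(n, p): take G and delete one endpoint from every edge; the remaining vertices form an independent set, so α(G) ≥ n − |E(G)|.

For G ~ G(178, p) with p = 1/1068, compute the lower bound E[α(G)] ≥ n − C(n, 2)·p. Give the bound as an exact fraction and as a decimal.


E[|E(G)|] = C(178, 2)·p = 15753 · (1/1068) = 59/4.
E[α(G)] ≥ n − E[|E(G)|] = 178 − 59/4 = 653/4.
Numerically: ≈ 163.25000.
(This is only a lower bound; the true E[α(G)] may be larger.)

E[α(G)] ≥ 653/4 ≈ 163.25000.


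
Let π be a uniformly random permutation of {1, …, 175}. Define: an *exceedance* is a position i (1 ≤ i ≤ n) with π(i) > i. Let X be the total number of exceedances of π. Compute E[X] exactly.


Write X = Σ_{i=1}^{175} X_i, where X_i = 1_{π(i) > i}.
For each fixed i, π(i) is uniform over {1, …, 175} (marginal of a uniform permutation), so P[π(i) > i] = (n − i)/n. Summing: Σ_{i=1}^{175} (n − i)/n = (0 + 1 + … + 174)/175 = 175(175 − 1)/(2·175) = (175 − 1)/2.
Hence E[X] = Σ_{i=1}^{175} (175 − i)/175 = 87 ≈ 87.000.

E[X] = 87 = 87.000.


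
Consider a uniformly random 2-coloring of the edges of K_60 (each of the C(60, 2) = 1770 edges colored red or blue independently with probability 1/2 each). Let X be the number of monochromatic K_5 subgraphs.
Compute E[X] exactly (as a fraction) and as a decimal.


Let X = Σ_S X_S over the C(60, 5) = 5461512 subsets S of size 5, where X_S = 1 if the K_5 on S is monochromatic.
For a fixed S, the K_5 on S has C(5, 2) = 10 edges. P[all 10 edges red] = (1/2)^10, and likewise for blue, so P[monochromatic] = 2·(1/2)^10 = 2^{1 − 10} = 1/512.
By linearity of expectation: E[X] = C(60, 5) · 2^{1 − 10} = 5461512 · 1/512 = 682689/64.
Numerically: E[X] ≈ 10667.0156.

E[X] = C(60,5)·2^(1−C(5,2)) = 682689/64 ≈ 10667.0156.


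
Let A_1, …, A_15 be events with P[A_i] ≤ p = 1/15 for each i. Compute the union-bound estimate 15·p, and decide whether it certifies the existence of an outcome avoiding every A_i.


Union bound: P[∪_{i=1}^{15} A_i] ≤ Σ_i P[A_i] ≤ 15·p = 15·(1/15) = 1.
Numerically: 1 ≈ 1.000.
Is 1 < 1? NO.
Since the bound 1 is ≥ 1, the union bound is uninformative here; it does NOT by itself certify existence.

15·p = 1 ≈ 1.000; existence NOT certified by the union bound.


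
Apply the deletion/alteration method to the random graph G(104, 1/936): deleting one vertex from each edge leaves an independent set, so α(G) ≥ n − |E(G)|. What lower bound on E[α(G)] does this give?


E[|E(G)|] = C(104, 2)·p = 5356 · (1/936) = 103/18.
E[α(G)] ≥ n − E[|E(G)|] = 104 − 103/18 = 1769/18.
Numerically: ≈ 98.278.
(This is only a lower bound; the true E[α(G)] may be larger.)

E[α(G)] ≥ 1769/18 ≈ 98.278.


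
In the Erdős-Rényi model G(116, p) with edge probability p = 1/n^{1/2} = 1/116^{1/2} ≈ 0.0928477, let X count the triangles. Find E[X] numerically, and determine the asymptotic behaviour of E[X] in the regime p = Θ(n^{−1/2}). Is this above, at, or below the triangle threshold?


Number of potential triangles: C(116, 3) = 253460.
Each occurs with probability p³ ≈ (0.0928477)³ ≈ 8.00410940e-04.
By linearity: E[X] = C(116, 3)·p³ ≈ 253460 · 8.00410940e-04 ≈ 202.872157.
Since α = 1/2 < 1, p = c/n^{1/2} ≫ 1/n is above the triangle threshold p ~ 1/n. Asymptotically E[X] ~ (c³/6)·n^{3(1−α)} = (1³/6)·n^{1.5} → ∞; triangles are abundant w.h.p.

E[X] ≈ 202.872157; in regime p = Θ(1/n^{1/2}) E[X] diverges (above the triangle threshold p ~ 1/n).


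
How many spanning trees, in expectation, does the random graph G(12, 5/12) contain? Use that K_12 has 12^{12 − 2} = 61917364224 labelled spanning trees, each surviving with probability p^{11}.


K_12 has 12^{12 − 2} = 61917364224 labelled spanning trees.
For each such spanning tree H, let X_H = 1 if all 11 edges of H are present in G. Then P[X_H = 1] = p^{11} = (5/12)^{11} = 48828125/743008370688.
By linearity: E[X] = Σ_H E[X_H] = 61917364224 · p^{11} = 61917364224 · 48828125/743008370688 = 48828125/12.
Numerically: E[X] ≈ 4.069e+06.

E[X] = 61917364224 · (5/12)^{11} = 48828125/12 ≈ 4.069e+06.


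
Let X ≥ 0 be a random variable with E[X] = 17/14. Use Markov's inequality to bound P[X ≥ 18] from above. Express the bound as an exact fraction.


μ = E[X] = 17/14, a = 18.
Markov: P[X ≥ 18] ≤ μ/a = (17/14)/18 = 17/252.
Numerically: ≈ 0.0675.
(Since a = 18 > μ = 1.2143, the bound 17/252 is < 1 and informative.)

P[X ≥ 18] ≤ 17/252 ≈ 0.0675.


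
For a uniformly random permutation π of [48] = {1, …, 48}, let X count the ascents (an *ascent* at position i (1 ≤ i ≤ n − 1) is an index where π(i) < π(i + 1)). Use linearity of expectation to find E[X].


Write X = Σ X_I over i = 1, …, 47, with X_I the indicator of one ascent.
There are 47 indicators.
For each fixed i, the pair (π(i), π(i+1)) is a uniformly random ordered pair of distinct values from {1, …, 48}; by symmetry P[π(i) < π(i+1)] = 1/2.
By linearity: E[X] = 47 · (1/2) = (48 − 1) · (1/2) = 47/2 ≈ 23.50000.

E[X] = 47/2 = 23.50000.


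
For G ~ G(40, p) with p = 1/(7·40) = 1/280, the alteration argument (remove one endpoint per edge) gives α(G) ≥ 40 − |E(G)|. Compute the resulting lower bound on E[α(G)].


E[|E(G)|] = C(40, 2)·p = 780 · (1/280) = 39/14.
E[α(G)] ≥ n − E[|E(G)|] = 40 − 39/14 = 521/14.
Numerically: ≈ 37.2143.
(This is only a lower bound; the true E[α(G)] may be larger.)

E[α(G)] ≥ 521/14 ≈ 37.2143.


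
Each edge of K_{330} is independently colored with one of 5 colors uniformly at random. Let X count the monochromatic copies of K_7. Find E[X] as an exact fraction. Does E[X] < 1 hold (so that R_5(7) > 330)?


E[X] = C(330, 7) · 5^{1 − 21} = 79313455049400 · 5^{−20} = 79313455049400/95367431640625.
As a reduced fraction: E[X] = 3172538201976/3814697265625 ≈ 0.8316619.
Is E[X] < 1? YES.
Since E[X] < 1, there exists a 5-coloring of K_{330} with no monochromatic K_7; hence R_5(7) > 330.

E[X] = 3172538201976/3814697265625 ≈ 0.8316619; E[X] < 1, so R_5(7) > 330.


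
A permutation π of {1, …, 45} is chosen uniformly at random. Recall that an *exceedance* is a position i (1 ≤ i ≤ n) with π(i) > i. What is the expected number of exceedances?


Write X = Σ_{i=1}^{45} X_i, where X_i = 1_{π(i) > i}.
For each fixed i, π(i) is uniform over {1, …, 45} (marginal of a uniform permutation), so P[π(i) > i] = (n − i)/n. Summing: Σ_{i=1}^{45} (n − i)/n = (0 + 1 + … + 44)/45 = 45(45 − 1)/(2·45) = (45 − 1)/2.
Hence E[X] = Σ_{i=1}^{45} (45 − i)/45 = 22 ≈ 22.000000.

E[X] = 22 = 22.000000.


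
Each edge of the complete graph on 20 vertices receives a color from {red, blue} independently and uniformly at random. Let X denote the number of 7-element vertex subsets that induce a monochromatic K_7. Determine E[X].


Let X = Σ_S X_S over the C(20, 7) = 77520 subsets S of size 7, where X_S = 1 if the K_7 on S is monochromatic.
For a fixed S, the K_7 on S has C(7, 2) = 21 edges. P[all 21 edges red] = (1/2)^21, and likewise for blue, so P[monochromatic] = 2·(1/2)^21 = 2^{1 − 21} = 1/1048576.
By linearity of expectation: E[X] = C(20, 7) · 2^{1 − 21} = 77520 · 1/1048576 = 4845/65536.
Numerically: E[X] ≈ 0.073929.

E[X] = C(20,7)·2^(1−C(7,2)) = 4845/65536 ≈ 0.073929.


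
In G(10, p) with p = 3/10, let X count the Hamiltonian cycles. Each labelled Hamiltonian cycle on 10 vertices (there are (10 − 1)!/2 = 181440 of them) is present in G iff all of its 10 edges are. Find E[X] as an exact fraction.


K_10 has (10 − 1)!/2 = 181440 labelled Hamiltonian cycles.
For each such Hamiltonian cycle H, let X_H = 1 if all 10 edges of H are present in G. Then P[X_H = 1] = p^{10} = (3/10)^{10} = 59049/10000000000.
By linearity: E[X] = Σ_H E[X_H] = 181440 · p^{10} = 181440 · 59049/10000000000 = 33480783/31250000.
Numerically: E[X] ≈ 1.0714.

E[X] = 181440 · (3/10)^{10} = 33480783/31250000 ≈ 1.0714.


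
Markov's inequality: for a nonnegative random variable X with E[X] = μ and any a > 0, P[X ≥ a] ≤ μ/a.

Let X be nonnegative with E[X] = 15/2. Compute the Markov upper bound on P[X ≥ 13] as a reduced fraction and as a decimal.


μ = E[X] = 15/2, a = 13.
Markov: P[X ≥ 13] ≤ μ/a = (15/2)/13 = 15/26.
Numerically: ≈ 0.5769.
(Since a = 13 > μ = 7.5000, the bound 15/26 is < 1 and informative.)

P[X ≥ 13] ≤ 15/26 ≈ 0.5769.


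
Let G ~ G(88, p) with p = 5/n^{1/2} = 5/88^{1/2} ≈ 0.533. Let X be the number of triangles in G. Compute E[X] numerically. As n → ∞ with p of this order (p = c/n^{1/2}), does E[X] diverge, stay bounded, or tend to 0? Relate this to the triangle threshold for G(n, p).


Number of potential triangles: C(88, 3) = 109736.
Each occurs with probability p³ ≈ (0.533)³ ≈ 1.51421e-01.
By linearity: E[X] = C(88, 3)·p³ ≈ 109736 · 1.51421e-01 ≈ 16616.331.
Since α = 1/2 < 1, p = c/n^{1/2} ≫ 1/n is above the triangle threshold p ~ 1/n. Asymptotically E[X] ~ (c³/6)·n^{3(1−α)} = (5³/6)·n^{1.5} → ∞; triangles are abundant w.h.p.

E[X] ≈ 16616.331; in regime p = Θ(1/n^{1/2}) E[X] diverges (above the triangle threshold p ~ 1/n).


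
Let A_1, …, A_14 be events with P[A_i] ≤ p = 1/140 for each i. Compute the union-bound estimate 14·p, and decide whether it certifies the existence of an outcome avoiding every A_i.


Union bound: P[∪_{i=1}^{14} A_i] ≤ Σ_i P[A_i] ≤ 14·p = 14·(1/140) = 1/10.
Numerically: 1/10 ≈ 0.100000.
Is 1/10 < 1? YES.
Since P[∪ A_i] ≤ 1/10 < 1, the complement has P[∩ A_i^c] ≥ 1 − 1/10 = 9/10 > 0, so some outcome avoids every A_i.

14·p = 1/10 ≈ 0.100000; existence CERTIFIED by the union bound.


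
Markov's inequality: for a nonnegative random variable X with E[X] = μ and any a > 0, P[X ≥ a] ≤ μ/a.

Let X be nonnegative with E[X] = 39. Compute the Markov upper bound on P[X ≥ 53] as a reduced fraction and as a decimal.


μ = E[X] = 39, a = 53.
Markov: P[X ≥ 53] ≤ μ/a = (39)/53 = 39/53.
Numerically: ≈ 0.7358.
(Since a = 53 > μ = 39.0000, the bound 39/53 is < 1 and informative.)

P[X ≥ 53] ≤ 39/53 ≈ 0.7358.


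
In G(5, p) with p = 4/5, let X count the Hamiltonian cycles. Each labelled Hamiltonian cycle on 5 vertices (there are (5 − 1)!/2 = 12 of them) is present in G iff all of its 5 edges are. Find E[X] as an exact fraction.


K_5 has (5 − 1)!/2 = 12 labelled Hamiltonian cycles.
For each such Hamiltonian cycle H, let X_H = 1 if all 5 edges of H are present in G. Then P[X_H = 1] = p^{5} = (4/5)^{5} = 1024/3125.
Summing the indicators: E[X] = Σ_H E[X_H] = 12 · p^{5} = 12 · 1024/3125 = 12288/3125.
Numerically: E[X] ≈ 3.932.

E[X] = 12 · (4/5)^{5} = 12288/3125 ≈ 3.932.


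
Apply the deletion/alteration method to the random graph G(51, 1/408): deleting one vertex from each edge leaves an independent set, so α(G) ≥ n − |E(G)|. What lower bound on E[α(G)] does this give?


E[|E(G)|] = C(51, 2)·p = 1275 · (1/408) = 25/8.
E[α(G)] ≥ n − E[|E(G)|] = 51 − 25/8 = 383/8.
Numerically: ≈ 47.87500.
(This is only a lower bound; the true E[α(G)] may be larger.)

E[α(G)] ≥ 383/8 ≈ 47.87500.


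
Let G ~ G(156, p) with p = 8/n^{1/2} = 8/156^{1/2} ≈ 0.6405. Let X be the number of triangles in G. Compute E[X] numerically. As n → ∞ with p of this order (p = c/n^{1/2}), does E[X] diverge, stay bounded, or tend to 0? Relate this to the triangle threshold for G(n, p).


Number of potential triangles: C(156, 3) = 620620.
Each occurs with probability p³ ≈ (0.6405)³ ≈ 2.627744e-01.
By linearity: E[X] = C(156, 3)·p³ ≈ 620620 · 2.627744e-01 ≈ 163083.0520.
Since α = 1/2 < 1, p = c/n^{1/2} ≫ 1/n is above the triangle threshold p ~ 1/n. Asymptotically E[X] ~ (c³/6)·n^{3(1−α)} = (8³/6)·n^{1.5} → ∞; triangles are abundant w.h.p.

E[X] ≈ 163083.0520; in regime p = Θ(1/n^{1/2}) E[X] diverges (above the triangle threshold p ~ 1/n).


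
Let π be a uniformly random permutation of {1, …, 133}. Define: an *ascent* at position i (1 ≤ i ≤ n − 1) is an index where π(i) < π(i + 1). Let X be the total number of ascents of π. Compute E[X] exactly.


Write X = Σ X_I over i = 1, …, 132, with X_I the indicator of one ascent.
There are 132 indicators.
For each fixed i, the pair (π(i), π(i+1)) is a uniformly random ordered pair of distinct values from {1, …, 133}; by symmetry P[π(i) < π(i+1)] = 1/2.
By linearity: E[X] = 132 · (1/2) = (133 − 1) · (1/2) = 66 ≈ 66.000.

E[X] = 66 = 66.000.


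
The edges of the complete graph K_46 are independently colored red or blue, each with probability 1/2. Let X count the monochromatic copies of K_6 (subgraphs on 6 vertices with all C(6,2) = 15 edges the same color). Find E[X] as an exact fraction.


Let X = Σ_S X_S over the C(46, 6) = 9366819 subsets S of size 6, where X_S = 1 if the K_6 on S is monochromatic.
For a fixed S, the K_6 on S has C(6, 2) = 15 edges. P[all 15 edges red] = (1/2)^15, and likewise for blue, so P[monochromatic] = 2·(1/2)^15 = 2^{1 − 15} = 1/16384.
By linearity of expectation: E[X] = C(46, 6) · 2^{1 − 15} = 9366819 · 1/16384 = 9366819/16384.
Numerically: E[X] ≈ 571.705.

E[X] = C(46,6)·2^(1−C(6,2)) = 9366819/16384 ≈ 571.705.


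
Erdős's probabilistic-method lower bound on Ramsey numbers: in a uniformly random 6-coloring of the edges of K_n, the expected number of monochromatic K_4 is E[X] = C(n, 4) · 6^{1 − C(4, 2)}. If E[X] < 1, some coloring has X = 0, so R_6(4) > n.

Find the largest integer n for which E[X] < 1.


We need C(n, 4) · 6^{1 − 6} < 1, i.e. C(n, 4) < 6^{6 − 1} = 7776.
Check values of n near the boundary:
  n = 16: C(16, 4) = 1820; 1820 < 7776? YES
  n = 17: C(17, 4) = 2380; 2380 < 7776? YES
  n = 18: C(18, 4) = 3060; 3060 < 7776? YES
  n = 19: C(19, 4) = 3876; 3876 < 7776? YES
  n = 20: C(20, 4) = 4845; 4845 < 7776? YES
  n = 21: C(21, 4) = 5985; 5985 < 7776? YES
  n = 22: C(22, 4) = 7315; 7315 < 7776? YES
  n = 23: C(23, 4) = 8855; 8855 < 7776? NO
  n = 24: C(24, 4) = 10626; 10626 < 7776? NO
  n = 25: C(25, 4) = 12650; 12650 < 7776? NO
The largest n with C(n, 4) < 7776 is n = 22 (where E[X] = 7315/7776 ≈ 0.94072). Hence R_6(4) > 22, i.e. R_6(4) ≥ 23.

Largest n = 22; hence R_6(4) > 22.


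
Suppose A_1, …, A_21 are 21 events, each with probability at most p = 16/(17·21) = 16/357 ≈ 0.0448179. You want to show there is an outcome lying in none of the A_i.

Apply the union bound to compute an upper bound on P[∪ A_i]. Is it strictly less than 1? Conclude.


Union bound: P[∪_{i=1}^{21} A_i] ≤ Σ_i P[A_i] ≤ 21·p = 21·(16/357) = 16/17.
Numerically: 16/17 ≈ 0.9411765.
Is 16/17 < 1? YES.
Since P[∪ A_i] ≤ 16/17 < 1, the complement has P[∩ A_i^c] ≥ 1 − 16/17 = 1/17 > 0, so some outcome avoids every A_i.

21·p = 16/17 ≈ 0.9411765; existence CERTIFIED by the union bound.


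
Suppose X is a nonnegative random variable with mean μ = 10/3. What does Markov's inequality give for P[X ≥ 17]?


μ = E[X] = 10/3, a = 17.
Markov: P[X ≥ 17] ≤ μ/a = (10/3)/17 = 10/51.
Numerically: ≈ 0.19608.
(Since a = 17 > μ = 3.33333, the bound 10/51 is < 1 and informative.)

P[X ≥ 17] ≤ 10/51 ≈ 0.19608.


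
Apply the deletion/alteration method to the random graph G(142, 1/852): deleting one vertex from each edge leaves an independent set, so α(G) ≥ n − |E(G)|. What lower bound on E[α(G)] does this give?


E[|E(G)|] = C(142, 2)·p = 10011 · (1/852) = 47/4.
E[α(G)] ≥ n − E[|E(G)|] = 142 − 47/4 = 521/4.
Numerically: ≈ 130.25000.
(This is only a lower bound; the true E[α(G)] may be larger.)

E[α(G)] ≥ 521/4 ≈ 130.25000.


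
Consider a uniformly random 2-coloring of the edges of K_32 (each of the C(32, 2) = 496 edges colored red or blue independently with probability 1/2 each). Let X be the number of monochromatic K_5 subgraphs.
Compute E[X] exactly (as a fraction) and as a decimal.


Let X = Σ_S X_S over the C(32, 5) = 201376 subsets S of size 5, where X_S = 1 if the K_5 on S is monochromatic.
For a fixed S, the K_5 on S has C(5, 2) = 10 edges. P[all 10 edges red] = (1/2)^10, and likewise for blue, so P[monochromatic] = 2·(1/2)^10 = 2^{1 − 10} = 1/512.
By linearity of expectation: E[X] = C(32, 5) · 2^{1 − 10} = 201376 · 1/512 = 6293/16.
Numerically: E[X] ≈ 393.31250.

E[X] = C(32,5)·2^(1−C(5,2)) = 6293/16 ≈ 393.31250.


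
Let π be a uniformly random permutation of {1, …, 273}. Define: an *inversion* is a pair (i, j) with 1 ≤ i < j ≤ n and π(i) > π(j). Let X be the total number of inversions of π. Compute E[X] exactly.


Write X = Σ X_I over the C(273, 2) = 37128 pairs i < j, with X_I the indicator of one inversion.
There are 37128 indicators.
For each fixed pair i < j, the values π(i) and π(j) are two distinct elements of {1, …, 273} in uniformly random order; by symmetry P[π(i) > π(j)] = 1/2.
By linearity: E[X] = 37128 · (1/2) = C(273, 2) · (1/2) = 37128/2 = 18564 ≈ 18564.0000.

E[X] = 18564 = 18564.0000.


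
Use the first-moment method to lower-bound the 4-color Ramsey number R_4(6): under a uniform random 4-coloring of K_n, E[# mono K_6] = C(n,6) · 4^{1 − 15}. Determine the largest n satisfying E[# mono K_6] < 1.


We need C(n, 6) · 4^{1 − 15} < 1, i.e. C(n, 6) < 4^{15 − 1} = 268435456.
Check values of n near the boundary:
  n = 76: C(76, 6) = 218618940; 218618940 < 268435456? YES
  n = 77: C(77, 6) = 237093780; 237093780 < 268435456? YES
  n = 78: C(78, 6) = 256851595; 256851595 < 268435456? YES
  n = 79: C(79, 6) = 277962685; 277962685 < 268435456? NO
  n = 80: C(80, 6) = 300500200; 300500200 < 268435456? NO
  n = 81: C(81, 6) = 324540216; 324540216 < 268435456? NO
The largest n with C(n, 6) < 268435456 is n = 78 (where E[X] = 256851595/268435456 ≈ 0.957). Hence R_4(6) > 78, i.e. R_4(6) ≥ 79.

Largest n = 78; hence R_4(6) > 78.
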